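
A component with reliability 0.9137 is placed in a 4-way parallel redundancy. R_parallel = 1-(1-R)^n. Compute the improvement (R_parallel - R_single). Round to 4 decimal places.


R_single = 0.9137, n = 4
1 - R_single = 0.0863
(1 - R_single)^n = 0.0863^4 = 0.0001
R_parallel = 1 - 0.0001 = 0.9999
Improvement = 0.9999 - 0.9137
Improvement = 0.0862

0.0862


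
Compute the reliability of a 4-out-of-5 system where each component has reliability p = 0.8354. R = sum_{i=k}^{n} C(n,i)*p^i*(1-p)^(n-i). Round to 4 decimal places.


k = 4, n = 5, p = 0.8354
i=4: C(5,4)=5 * 0.8354^4 * 0.1646^1 = 0.4008
i=5: C(5,5)=1 * 0.8354^5 * 0.1646^0 = 0.4069
R = sum of terms = 0.8077

0.8077


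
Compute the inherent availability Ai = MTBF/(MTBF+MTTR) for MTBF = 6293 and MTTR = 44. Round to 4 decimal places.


MTBF = 6293
MTTR = 44
MTBF + MTTR = 6337
Ai = 6293 / 6337
Ai = 0.9931

0.9931


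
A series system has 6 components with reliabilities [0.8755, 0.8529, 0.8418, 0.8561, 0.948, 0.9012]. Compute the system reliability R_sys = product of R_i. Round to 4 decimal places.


Components: [0.8755, 0.8529, 0.8418, 0.8561, 0.948, 0.9012]
After component 1 (R=0.8755): product = 0.8755
After component 2 (R=0.8529): product = 0.7467
After component 3 (R=0.8418): product = 0.6286
After component 4 (R=0.8561): product = 0.5381
After component 5 (R=0.948): product = 0.5101
After component 6 (R=0.9012): product = 0.4597
R_sys = 0.4597

0.4597


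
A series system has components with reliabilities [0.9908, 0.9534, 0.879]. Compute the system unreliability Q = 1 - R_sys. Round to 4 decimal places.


Components: [0.9908, 0.9534, 0.879]
After component 1: product = 0.9908
After component 2: product = 0.9446
After component 3: product = 0.8303
R_sys = 0.8303
Q = 1 - 0.8303 = 0.1697

0.1697


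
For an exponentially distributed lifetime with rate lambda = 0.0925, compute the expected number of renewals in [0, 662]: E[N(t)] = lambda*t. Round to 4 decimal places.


lambda = 0.0925
t = 662
E[N(t)] = lambda * t
E[N(t)] = 0.0925 * 662
E[N(t)] = 61.235

61.235


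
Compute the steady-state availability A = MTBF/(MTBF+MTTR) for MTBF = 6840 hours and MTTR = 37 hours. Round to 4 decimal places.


MTBF = 6840
MTTR = 37
MTBF + MTTR = 6877
A = 6840 / 6877
A = 0.9946

0.9946


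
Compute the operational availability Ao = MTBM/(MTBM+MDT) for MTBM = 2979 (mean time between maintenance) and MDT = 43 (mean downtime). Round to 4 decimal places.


MTBM = 2979
MDT = 43
MTBM + MDT = 3022
Ao = 2979 / 3022
Ao = 0.9858

0.9858


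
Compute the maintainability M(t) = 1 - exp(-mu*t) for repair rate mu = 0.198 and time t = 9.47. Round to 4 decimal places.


mu = 0.198, t = 9.47
mu * t = 0.198 * 9.47 = 1.8751
exp(-1.8751) = 0.1533
M(t) = 1 - 0.1533
M(t) = 0.8467

0.8467


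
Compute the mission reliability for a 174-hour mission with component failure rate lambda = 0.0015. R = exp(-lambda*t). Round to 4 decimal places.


lambda = 0.0015
mission_time = 174
lambda * t = 0.0015 * 174 = 0.261
R = exp(-0.261)
R = 0.7703

0.7703


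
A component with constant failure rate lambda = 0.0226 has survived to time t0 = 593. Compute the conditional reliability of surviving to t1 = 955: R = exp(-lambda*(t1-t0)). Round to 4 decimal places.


lambda = 0.0226
t0 = 593, t1 = 955
t1 - t0 = 362
lambda * (t1-t0) = 0.0226 * 362 = 8.1812
R = exp(-8.1812)
R = 0.0003

0.0003


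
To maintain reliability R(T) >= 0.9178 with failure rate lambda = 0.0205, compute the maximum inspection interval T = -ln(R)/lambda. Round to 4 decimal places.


R_target = 0.9178
lambda = 0.0205
-ln(0.9178) = 0.0858
T = 0.0858 / 0.0205
T = 4.1842

4.1842


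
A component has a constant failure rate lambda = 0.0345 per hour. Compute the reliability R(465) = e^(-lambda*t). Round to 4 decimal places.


lambda = 0.0345
t = 465
lambda * t = 16.0425
R(t) = e^(-16.0425)
R(t) = 0.0

0.0


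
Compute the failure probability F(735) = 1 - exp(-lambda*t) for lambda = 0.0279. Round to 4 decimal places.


lambda = 0.0279, t = 735
lambda * t = 20.5065
exp(-20.5065) = 0.0
F(t) = 1 - 0.0
F(t) = 1.0

1.0


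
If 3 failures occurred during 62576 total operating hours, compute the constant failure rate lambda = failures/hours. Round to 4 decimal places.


failures = 3
total_hours = 62576
lambda = 3 / 62576
lambda = 0.0

0.0


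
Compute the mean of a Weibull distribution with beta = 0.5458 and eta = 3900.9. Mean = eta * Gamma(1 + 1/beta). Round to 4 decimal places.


beta = 0.5458, eta = 3900.9
1/beta = 1.8322
1 + 1/beta = 2.8322
Gamma(2.8322) = 1.7228
Mean = 3900.9 * 1.7228
Mean = 6720.5746

6720.5746


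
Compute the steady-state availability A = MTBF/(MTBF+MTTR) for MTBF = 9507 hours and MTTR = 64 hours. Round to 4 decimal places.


MTBF = 9507
MTTR = 64
MTBF + MTTR = 9571
A = 9507 / 9571
A = 0.9933

0.9933


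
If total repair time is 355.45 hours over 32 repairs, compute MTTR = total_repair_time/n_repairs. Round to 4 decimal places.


total_repair_time = 355.45
n_repairs = 32
MTTR = 355.45 / 32
MTTR = 11.1078

11.1078


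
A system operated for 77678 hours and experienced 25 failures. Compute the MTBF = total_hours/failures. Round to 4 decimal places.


total_hours = 77678
failures = 25
MTBF = 77678 / 25
MTBF = 3107.12

3107.12


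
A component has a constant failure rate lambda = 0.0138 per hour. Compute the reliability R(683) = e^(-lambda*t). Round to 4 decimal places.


lambda = 0.0138
t = 683
lambda * t = 9.4254
R(t) = e^(-9.4254)
R(t) = 0.0001

0.0001


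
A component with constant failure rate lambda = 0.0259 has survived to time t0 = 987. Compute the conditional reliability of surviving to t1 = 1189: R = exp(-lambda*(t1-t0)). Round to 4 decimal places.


lambda = 0.0259
t0 = 987, t1 = 1189
t1 - t0 = 202
lambda * (t1-t0) = 0.0259 * 202 = 5.2318
R = exp(-5.2318)
R = 0.0053

0.0053


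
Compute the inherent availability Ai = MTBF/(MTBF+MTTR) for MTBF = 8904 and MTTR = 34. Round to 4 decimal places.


MTBF = 8904
MTTR = 34
MTBF + MTTR = 8938
Ai = 8904 / 8938
Ai = 0.9962

0.9962


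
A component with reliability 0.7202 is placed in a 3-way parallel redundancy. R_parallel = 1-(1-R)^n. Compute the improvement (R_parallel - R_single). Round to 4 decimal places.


R_single = 0.7202, n = 3
1 - R_single = 0.2798
(1 - R_single)^n = 0.2798^3 = 0.0219
R_parallel = 1 - 0.0219 = 0.9781
Improvement = 0.9781 - 0.7202
Improvement = 0.2579

0.2579


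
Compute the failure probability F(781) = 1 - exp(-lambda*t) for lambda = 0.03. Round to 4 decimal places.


lambda = 0.03, t = 781
lambda * t = 23.43
exp(-23.43) = 0.0
F(t) = 1 - 0.0
F(t) = 1.0

1.0


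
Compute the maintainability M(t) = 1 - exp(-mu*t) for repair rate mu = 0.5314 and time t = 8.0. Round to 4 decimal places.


mu = 0.5314, t = 8.0
mu * t = 0.5314 * 8.0 = 4.2512
exp(-4.2512) = 0.0142
M(t) = 1 - 0.0142
M(t) = 0.9858

0.9858


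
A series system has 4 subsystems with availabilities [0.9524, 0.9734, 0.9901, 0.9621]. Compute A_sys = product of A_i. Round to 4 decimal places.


Subsystems: [0.9524, 0.9734, 0.9901, 0.9621]
After subsystem 1 (A=0.9524): product = 0.9524
After subsystem 2 (A=0.9734): product = 0.9271
After subsystem 3 (A=0.9901): product = 0.9179
After subsystem 4 (A=0.9621): product = 0.8831
A_sys = 0.8831

0.8831


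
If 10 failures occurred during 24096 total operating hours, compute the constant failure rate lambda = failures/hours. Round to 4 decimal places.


failures = 10
total_hours = 24096
lambda = 10 / 24096
lambda = 0.0004

0.0004


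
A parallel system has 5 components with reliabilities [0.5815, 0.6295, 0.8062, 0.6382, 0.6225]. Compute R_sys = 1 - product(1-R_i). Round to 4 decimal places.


Components: [0.5815, 0.6295, 0.8062, 0.6382, 0.6225]
(1 - 0.5815) = 0.4185, running product = 0.4185
(1 - 0.6295) = 0.3705, running product = 0.1551
(1 - 0.8062) = 0.1938, running product = 0.03
(1 - 0.6382) = 0.3618, running product = 0.0109
(1 - 0.6225) = 0.3775, running product = 0.0041
Product of (1-R_i) = 0.0041
R_sys = 1 - 0.0041 = 0.9959

0.9959


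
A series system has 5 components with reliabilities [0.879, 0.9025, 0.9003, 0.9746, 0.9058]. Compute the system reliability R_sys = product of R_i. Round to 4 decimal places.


Components: [0.879, 0.9025, 0.9003, 0.9746, 0.9058]
After component 1 (R=0.879): product = 0.879
After component 2 (R=0.9025): product = 0.7933
After component 3 (R=0.9003): product = 0.7142
After component 4 (R=0.9746): product = 0.6961
After component 5 (R=0.9058): product = 0.6305
R_sys = 0.6305

0.6305


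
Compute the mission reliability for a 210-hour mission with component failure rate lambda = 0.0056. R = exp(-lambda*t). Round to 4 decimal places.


lambda = 0.0056
mission_time = 210
lambda * t = 0.0056 * 210 = 1.176
R = exp(-1.176)
R = 0.3085

0.3085


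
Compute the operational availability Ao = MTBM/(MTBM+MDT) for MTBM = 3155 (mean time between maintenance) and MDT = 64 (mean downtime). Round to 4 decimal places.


MTBM = 3155
MDT = 64
MTBM + MDT = 3219
Ao = 3155 / 3219
Ao = 0.9801

0.9801


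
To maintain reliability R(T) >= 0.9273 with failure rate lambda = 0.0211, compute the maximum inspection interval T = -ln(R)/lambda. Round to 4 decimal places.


R_target = 0.9273
lambda = 0.0211
-ln(0.9273) = 0.0755
T = 0.0755 / 0.0211
T = 3.5772

3.5772


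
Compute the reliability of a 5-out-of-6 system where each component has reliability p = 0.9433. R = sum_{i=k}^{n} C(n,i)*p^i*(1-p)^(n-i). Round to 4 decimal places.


k = 5, n = 6, p = 0.9433
i=5: C(6,5)=6 * 0.9433^5 * 0.0567^1 = 0.2541
i=6: C(6,6)=1 * 0.9433^6 * 0.0567^0 = 0.7045
R = sum of terms = 0.9586

0.9586


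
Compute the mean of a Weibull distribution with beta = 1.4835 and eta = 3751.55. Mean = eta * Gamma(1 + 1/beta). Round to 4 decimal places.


beta = 1.4835, eta = 3751.55
1/beta = 0.6741
1 + 1/beta = 1.6741
Gamma(1.6741) = 0.904
Mean = 3751.55 * 0.904
Mean = 3391.3374

3391.3374


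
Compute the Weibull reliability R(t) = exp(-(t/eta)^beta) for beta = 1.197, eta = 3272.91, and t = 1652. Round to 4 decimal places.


beta = 1.197, eta = 3272.91, t = 1652
t/eta = 1652 / 3272.91 = 0.5047
(t/eta)^beta = 0.5047^1.197 = 0.4411
R(t) = exp(-0.4411)
R(t) = 0.6433

0.6433


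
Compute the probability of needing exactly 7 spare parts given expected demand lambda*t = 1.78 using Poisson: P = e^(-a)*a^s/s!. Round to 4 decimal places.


a = 1.78, s = 7
e^(-a) = e^(-1.78) = 0.1686
a^s = 1.78^7 = 56.6161
s! = 5040
P = 0.1686 * 56.6161 / 5040
P = 0.0019

0.0019


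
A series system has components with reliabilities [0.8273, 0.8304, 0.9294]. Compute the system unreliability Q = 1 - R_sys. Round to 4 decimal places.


Components: [0.8273, 0.8304, 0.9294]
After component 1: product = 0.8273
After component 2: product = 0.687
After component 3: product = 0.6385
R_sys = 0.6385
Q = 1 - 0.6385 = 0.3615

0.3615


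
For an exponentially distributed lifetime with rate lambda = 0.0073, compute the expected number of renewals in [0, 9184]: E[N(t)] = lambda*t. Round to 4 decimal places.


lambda = 0.0073
t = 9184
E[N(t)] = lambda * t
E[N(t)] = 0.0073 * 9184
E[N(t)] = 67.0432

67.0432


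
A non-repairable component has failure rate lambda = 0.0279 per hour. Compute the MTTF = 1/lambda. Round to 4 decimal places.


lambda = 0.0279
MTTF = 1 / 0.0279
MTTF = 35.8423

35.8423


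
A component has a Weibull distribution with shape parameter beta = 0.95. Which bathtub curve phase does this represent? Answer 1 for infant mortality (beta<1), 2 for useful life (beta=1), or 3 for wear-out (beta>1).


beta = 0.95
Compare beta to 1:
beta < 1 => infant mortality (phase 1)
beta = 1 => useful life (phase 2)
beta > 1 => wear-out (phase 3)
Since beta = 0.95, this is infant mortality (decreasing failure rate)
Phase = 1

1


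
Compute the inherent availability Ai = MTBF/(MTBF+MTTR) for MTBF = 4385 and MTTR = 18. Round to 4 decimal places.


MTBF = 4385
MTTR = 18
MTBF + MTTR = 4403
Ai = 4385 / 4403
Ai = 0.9959

0.9959


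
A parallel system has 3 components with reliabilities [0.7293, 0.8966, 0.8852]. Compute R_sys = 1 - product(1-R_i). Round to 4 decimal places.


Components: [0.7293, 0.8966, 0.8852]
(1 - 0.7293) = 0.2707, running product = 0.2707
(1 - 0.8966) = 0.1034, running product = 0.028
(1 - 0.8852) = 0.1148, running product = 0.0032
Product of (1-R_i) = 0.0032
R_sys = 1 - 0.0032 = 0.9968

0.9968


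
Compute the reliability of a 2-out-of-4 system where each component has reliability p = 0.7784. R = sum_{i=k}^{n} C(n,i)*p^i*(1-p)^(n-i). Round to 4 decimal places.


k = 2, n = 4, p = 0.7784
i=2: C(4,2)=6 * 0.7784^2 * 0.2216^2 = 0.1785
i=3: C(4,3)=4 * 0.7784^3 * 0.2216^1 = 0.4181
i=4: C(4,4)=1 * 0.7784^4 * 0.2216^0 = 0.3671
R = sum of terms = 0.9637

0.9637


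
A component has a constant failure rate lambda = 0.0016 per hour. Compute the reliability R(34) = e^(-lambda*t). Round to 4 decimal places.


lambda = 0.0016
t = 34
lambda * t = 0.0544
R(t) = e^(-0.0544)
R(t) = 0.9471

0.9471


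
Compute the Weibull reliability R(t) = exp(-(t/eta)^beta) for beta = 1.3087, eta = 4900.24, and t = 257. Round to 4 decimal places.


beta = 1.3087, eta = 4900.24, t = 257
t/eta = 257 / 4900.24 = 0.0524
(t/eta)^beta = 0.0524^1.3087 = 0.0211
R(t) = exp(-0.0211)
R(t) = 0.9791

0.9791


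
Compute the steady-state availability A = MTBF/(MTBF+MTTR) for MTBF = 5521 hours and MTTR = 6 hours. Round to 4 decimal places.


MTBF = 5521
MTTR = 6
MTBF + MTTR = 5527
A = 5521 / 5527
A = 0.9989

0.9989


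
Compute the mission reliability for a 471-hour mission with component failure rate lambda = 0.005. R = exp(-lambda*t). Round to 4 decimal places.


lambda = 0.005
mission_time = 471
lambda * t = 0.005 * 471 = 2.355
R = exp(-2.355)
R = 0.0949

0.0949


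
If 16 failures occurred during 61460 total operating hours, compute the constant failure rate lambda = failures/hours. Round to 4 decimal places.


failures = 16
total_hours = 61460
lambda = 16 / 61460
lambda = 0.0003

0.0003


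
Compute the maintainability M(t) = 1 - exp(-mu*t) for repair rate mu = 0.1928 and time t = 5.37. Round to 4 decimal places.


mu = 0.1928, t = 5.37
mu * t = 0.1928 * 5.37 = 1.0353
exp(-1.0353) = 0.3551
M(t) = 1 - 0.3551
M(t) = 0.6449

0.6449


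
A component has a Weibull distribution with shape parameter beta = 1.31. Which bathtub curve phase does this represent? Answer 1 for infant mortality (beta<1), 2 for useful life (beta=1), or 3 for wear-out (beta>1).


beta = 1.31
Compare beta to 1:
beta < 1 => infant mortality (phase 1)
beta = 1 => useful life (phase 2)
beta > 1 => wear-out (phase 3)
Since beta = 1.31, this is wear-out (increasing failure rate)
Phase = 3

3


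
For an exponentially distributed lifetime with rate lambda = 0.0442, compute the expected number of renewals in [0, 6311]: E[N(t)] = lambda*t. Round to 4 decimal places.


lambda = 0.0442
t = 6311
E[N(t)] = lambda * t
E[N(t)] = 0.0442 * 6311
E[N(t)] = 278.9462

278.9462


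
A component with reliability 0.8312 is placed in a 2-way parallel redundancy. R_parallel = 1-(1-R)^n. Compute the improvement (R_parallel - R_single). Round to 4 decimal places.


R_single = 0.8312, n = 2
1 - R_single = 0.1688
(1 - R_single)^n = 0.1688^2 = 0.0285
R_parallel = 1 - 0.0285 = 0.9715
Improvement = 0.9715 - 0.8312
Improvement = 0.1403

0.1403


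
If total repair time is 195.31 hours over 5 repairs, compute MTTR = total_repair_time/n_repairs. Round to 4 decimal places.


total_repair_time = 195.31
n_repairs = 5
MTTR = 195.31 / 5
MTTR = 39.062

39.062


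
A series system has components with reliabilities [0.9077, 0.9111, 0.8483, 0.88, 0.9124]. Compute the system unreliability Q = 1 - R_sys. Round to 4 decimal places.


Components: [0.9077, 0.9111, 0.8483, 0.88, 0.9124]
After component 1: product = 0.9077
After component 2: product = 0.827
After component 3: product = 0.7015
After component 4: product = 0.6174
After component 5: product = 0.5633
R_sys = 0.5633
Q = 1 - 0.5633 = 0.4367

0.4367


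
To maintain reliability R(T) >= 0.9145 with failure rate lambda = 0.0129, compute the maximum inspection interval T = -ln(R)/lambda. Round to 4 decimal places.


R_target = 0.9145
lambda = 0.0129
-ln(0.9145) = 0.0894
T = 0.0894 / 0.0129
T = 6.9285

6.9285


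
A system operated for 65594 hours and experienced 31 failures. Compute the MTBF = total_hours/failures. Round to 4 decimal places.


total_hours = 65594
failures = 31
MTBF = 65594 / 31
MTBF = 2115.9355

2115.9355


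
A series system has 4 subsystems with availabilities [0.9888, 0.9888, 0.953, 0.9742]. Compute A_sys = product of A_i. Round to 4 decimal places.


Subsystems: [0.9888, 0.9888, 0.953, 0.9742]
After subsystem 1 (A=0.9888): product = 0.9888
After subsystem 2 (A=0.9888): product = 0.9777
After subsystem 3 (A=0.953): product = 0.9318
After subsystem 4 (A=0.9742): product = 0.9077
A_sys = 0.9077

0.9077


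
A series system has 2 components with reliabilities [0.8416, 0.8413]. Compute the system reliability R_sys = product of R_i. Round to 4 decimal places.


Components: [0.8416, 0.8413]
After component 1 (R=0.8416): product = 0.8416
After component 2 (R=0.8413): product = 0.708
R_sys = 0.708

0.708


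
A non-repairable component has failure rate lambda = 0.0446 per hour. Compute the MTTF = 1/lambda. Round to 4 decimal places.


lambda = 0.0446
MTTF = 1 / 0.0446
MTTF = 22.4215

22.4215


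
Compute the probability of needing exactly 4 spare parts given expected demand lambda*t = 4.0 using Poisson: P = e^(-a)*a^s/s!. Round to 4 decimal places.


a = 4.0, s = 4
e^(-a) = e^(-4.0) = 0.0183
a^s = 4.0^4 = 256.0
s! = 24
P = 0.0183 * 256.0 / 24
P = 0.1954

0.1954


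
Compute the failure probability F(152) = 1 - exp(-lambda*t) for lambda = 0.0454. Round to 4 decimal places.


lambda = 0.0454, t = 152
lambda * t = 6.9008
exp(-6.9008) = 0.001
F(t) = 1 - 0.001
F(t) = 0.999

0.999


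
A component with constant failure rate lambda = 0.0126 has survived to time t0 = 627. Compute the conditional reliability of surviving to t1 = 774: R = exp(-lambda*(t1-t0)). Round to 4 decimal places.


lambda = 0.0126
t0 = 627, t1 = 774
t1 - t0 = 147
lambda * (t1-t0) = 0.0126 * 147 = 1.8522
R = exp(-1.8522)
R = 0.1569

0.1569


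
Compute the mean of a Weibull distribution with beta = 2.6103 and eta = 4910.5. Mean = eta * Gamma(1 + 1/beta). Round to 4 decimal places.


beta = 2.6103, eta = 4910.5
1/beta = 0.3831
1 + 1/beta = 1.3831
Gamma(1.3831) = 0.8883
Mean = 4910.5 * 0.8883
Mean = 4362.0741

4362.0741


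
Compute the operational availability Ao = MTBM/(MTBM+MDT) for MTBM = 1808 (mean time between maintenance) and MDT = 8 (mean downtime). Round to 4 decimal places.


MTBM = 1808
MDT = 8
MTBM + MDT = 1816
Ao = 1808 / 1816
Ao = 0.9956

0.9956


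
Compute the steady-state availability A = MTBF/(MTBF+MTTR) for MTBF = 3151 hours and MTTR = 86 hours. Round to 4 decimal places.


MTBF = 3151
MTTR = 86
MTBF + MTTR = 3237
A = 3151 / 3237
A = 0.9734

0.9734


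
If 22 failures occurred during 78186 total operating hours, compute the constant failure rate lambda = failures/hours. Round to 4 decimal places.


failures = 22
total_hours = 78186
lambda = 22 / 78186
lambda = 0.0003

0.0003


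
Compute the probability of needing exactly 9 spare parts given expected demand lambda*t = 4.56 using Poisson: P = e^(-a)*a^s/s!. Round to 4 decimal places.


a = 4.56, s = 9
e^(-a) = e^(-4.56) = 0.0105
a^s = 4.56^9 = 852478.7931
s! = 362880
P = 0.0105 * 852478.7931 / 362880
P = 0.0246

0.0246


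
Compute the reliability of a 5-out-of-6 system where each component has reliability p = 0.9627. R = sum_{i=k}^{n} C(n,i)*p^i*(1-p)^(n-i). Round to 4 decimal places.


k = 5, n = 6, p = 0.9627
i=5: C(6,5)=6 * 0.9627^5 * 0.0373^1 = 0.1851
i=6: C(6,6)=1 * 0.9627^6 * 0.0373^0 = 0.7961
R = sum of terms = 0.9811

0.9811


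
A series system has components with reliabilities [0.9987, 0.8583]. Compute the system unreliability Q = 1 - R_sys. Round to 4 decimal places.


Components: [0.9987, 0.8583]
After component 1: product = 0.9987
After component 2: product = 0.8572
R_sys = 0.8572
Q = 1 - 0.8572 = 0.1428

0.1428


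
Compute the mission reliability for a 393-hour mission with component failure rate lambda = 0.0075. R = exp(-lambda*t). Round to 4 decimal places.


lambda = 0.0075
mission_time = 393
lambda * t = 0.0075 * 393 = 2.9475
R = exp(-2.9475)
R = 0.0525

0.0525


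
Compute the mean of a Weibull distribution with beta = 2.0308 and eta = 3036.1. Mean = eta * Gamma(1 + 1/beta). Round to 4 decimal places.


beta = 2.0308, eta = 3036.1
1/beta = 0.4924
1 + 1/beta = 1.4924
Gamma(1.4924) = 0.886
Mean = 3036.1 * 0.886
Mean = 2690.0016

2690.0016


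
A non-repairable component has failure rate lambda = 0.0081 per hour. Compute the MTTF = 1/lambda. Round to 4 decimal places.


lambda = 0.0081
MTTF = 1 / 0.0081
MTTF = 123.4568

123.4568


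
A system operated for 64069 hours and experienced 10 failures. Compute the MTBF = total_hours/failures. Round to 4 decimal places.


total_hours = 64069
failures = 10
MTBF = 64069 / 10
MTBF = 6406.9

6406.9


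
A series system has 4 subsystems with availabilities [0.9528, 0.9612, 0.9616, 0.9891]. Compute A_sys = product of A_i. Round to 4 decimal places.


Subsystems: [0.9528, 0.9612, 0.9616, 0.9891]
After subsystem 1 (A=0.9528): product = 0.9528
After subsystem 2 (A=0.9612): product = 0.9158
After subsystem 3 (A=0.9616): product = 0.8807
After subsystem 4 (A=0.9891): product = 0.8711
A_sys = 0.8711

0.8711


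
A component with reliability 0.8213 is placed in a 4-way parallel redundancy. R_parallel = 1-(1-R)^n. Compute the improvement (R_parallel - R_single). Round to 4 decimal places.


R_single = 0.8213, n = 4
1 - R_single = 0.1787
(1 - R_single)^n = 0.1787^4 = 0.001
R_parallel = 1 - 0.001 = 0.999
Improvement = 0.999 - 0.8213
Improvement = 0.1777

0.1777


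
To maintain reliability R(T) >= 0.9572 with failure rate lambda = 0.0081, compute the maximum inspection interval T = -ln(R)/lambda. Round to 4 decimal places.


R_target = 0.9572
lambda = 0.0081
-ln(0.9572) = 0.0437
T = 0.0437 / 0.0081
T = 5.4004

5.4004


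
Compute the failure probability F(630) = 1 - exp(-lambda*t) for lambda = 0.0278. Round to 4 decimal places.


lambda = 0.0278, t = 630
lambda * t = 17.514
exp(-17.514) = 0.0
F(t) = 1 - 0.0
F(t) = 1.0

1.0


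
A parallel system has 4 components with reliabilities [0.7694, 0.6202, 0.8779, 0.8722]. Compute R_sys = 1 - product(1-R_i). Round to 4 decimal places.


Components: [0.7694, 0.6202, 0.8779, 0.8722]
(1 - 0.7694) = 0.2306, running product = 0.2306
(1 - 0.6202) = 0.3798, running product = 0.0876
(1 - 0.8779) = 0.1221, running product = 0.0107
(1 - 0.8722) = 0.1278, running product = 0.0014
Product of (1-R_i) = 0.0014
R_sys = 1 - 0.0014 = 0.9986

0.9986


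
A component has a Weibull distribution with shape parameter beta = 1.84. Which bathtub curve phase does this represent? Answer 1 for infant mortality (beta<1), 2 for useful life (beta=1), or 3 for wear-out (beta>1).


beta = 1.84
Compare beta to 1:
beta < 1 => infant mortality (phase 1)
beta = 1 => useful life (phase 2)
beta > 1 => wear-out (phase 3)
Since beta = 1.84, this is wear-out (increasing failure rate)
Phase = 3

3


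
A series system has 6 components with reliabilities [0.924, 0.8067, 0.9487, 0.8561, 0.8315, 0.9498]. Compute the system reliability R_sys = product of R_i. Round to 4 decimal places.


Components: [0.924, 0.8067, 0.9487, 0.8561, 0.8315, 0.9498]
After component 1 (R=0.924): product = 0.924
After component 2 (R=0.8067): product = 0.7454
After component 3 (R=0.9487): product = 0.7072
After component 4 (R=0.8561): product = 0.6054
After component 5 (R=0.8315): product = 0.5034
After component 6 (R=0.9498): product = 0.4781
R_sys = 0.4781

0.4781


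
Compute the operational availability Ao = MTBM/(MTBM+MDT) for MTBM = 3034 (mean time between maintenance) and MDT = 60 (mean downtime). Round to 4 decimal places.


MTBM = 3034
MDT = 60
MTBM + MDT = 3094
Ao = 3034 / 3094
Ao = 0.9806

0.9806


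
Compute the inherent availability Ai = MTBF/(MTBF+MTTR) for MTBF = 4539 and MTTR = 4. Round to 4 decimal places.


MTBF = 4539
MTTR = 4
MTBF + MTTR = 4543
Ai = 4539 / 4543
Ai = 0.9991

0.9991


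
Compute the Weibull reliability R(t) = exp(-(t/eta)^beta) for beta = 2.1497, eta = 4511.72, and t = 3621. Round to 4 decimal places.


beta = 2.1497, eta = 4511.72, t = 3621
t/eta = 3621 / 4511.72 = 0.8026
(t/eta)^beta = 0.8026^2.1497 = 0.6233
R(t) = exp(-0.6233)
R(t) = 0.5362

0.5362


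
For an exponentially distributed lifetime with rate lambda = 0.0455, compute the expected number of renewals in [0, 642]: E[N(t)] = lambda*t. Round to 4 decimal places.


lambda = 0.0455
t = 642
E[N(t)] = lambda * t
E[N(t)] = 0.0455 * 642
E[N(t)] = 29.211

29.211


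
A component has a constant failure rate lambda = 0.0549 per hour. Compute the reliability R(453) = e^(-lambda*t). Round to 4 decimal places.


lambda = 0.0549
t = 453
lambda * t = 24.8697
R(t) = e^(-24.8697)
R(t) = 0.0

0.0


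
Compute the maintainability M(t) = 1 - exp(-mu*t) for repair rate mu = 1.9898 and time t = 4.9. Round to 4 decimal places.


mu = 1.9898, t = 4.9
mu * t = 1.9898 * 4.9 = 9.75
exp(-9.75) = 0.0001
M(t) = 1 - 0.0001
M(t) = 0.9999

0.9999


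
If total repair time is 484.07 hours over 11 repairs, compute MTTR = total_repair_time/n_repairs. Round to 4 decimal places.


total_repair_time = 484.07
n_repairs = 11
MTTR = 484.07 / 11
MTTR = 44.0064

44.0064


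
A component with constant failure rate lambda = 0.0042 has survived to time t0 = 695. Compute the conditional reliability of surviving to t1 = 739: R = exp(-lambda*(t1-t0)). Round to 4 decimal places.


lambda = 0.0042
t0 = 695, t1 = 739
t1 - t0 = 44
lambda * (t1-t0) = 0.0042 * 44 = 0.1848
R = exp(-0.1848)
R = 0.8313

0.8313


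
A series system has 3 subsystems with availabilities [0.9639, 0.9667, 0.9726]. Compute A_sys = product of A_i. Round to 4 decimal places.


Subsystems: [0.9639, 0.9667, 0.9726]
After subsystem 1 (A=0.9639): product = 0.9639
After subsystem 2 (A=0.9667): product = 0.9318
After subsystem 3 (A=0.9726): product = 0.9063
A_sys = 0.9063

0.9063


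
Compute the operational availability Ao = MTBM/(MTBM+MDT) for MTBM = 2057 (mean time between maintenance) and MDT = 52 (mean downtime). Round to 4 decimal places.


MTBM = 2057
MDT = 52
MTBM + MDT = 2109
Ao = 2057 / 2109
Ao = 0.9753

0.9753


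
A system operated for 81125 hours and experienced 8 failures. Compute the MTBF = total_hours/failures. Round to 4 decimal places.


total_hours = 81125
failures = 8
MTBF = 81125 / 8
MTBF = 10140.625

10140.625


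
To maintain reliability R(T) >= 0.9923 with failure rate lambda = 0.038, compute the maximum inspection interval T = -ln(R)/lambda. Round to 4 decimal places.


R_target = 0.9923
lambda = 0.038
-ln(0.9923) = 0.0077
T = 0.0077 / 0.038
T = 0.2034

0.2034


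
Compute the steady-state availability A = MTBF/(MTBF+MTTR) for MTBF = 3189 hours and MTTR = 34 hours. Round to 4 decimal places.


MTBF = 3189
MTTR = 34
MTBF + MTTR = 3223
A = 3189 / 3223
A = 0.9895

0.9895


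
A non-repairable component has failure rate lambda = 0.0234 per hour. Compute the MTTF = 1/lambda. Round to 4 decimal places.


lambda = 0.0234
MTTF = 1 / 0.0234
MTTF = 42.735

42.735


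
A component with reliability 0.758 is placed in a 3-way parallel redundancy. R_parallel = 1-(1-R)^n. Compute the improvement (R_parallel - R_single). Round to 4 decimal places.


R_single = 0.758, n = 3
1 - R_single = 0.242
(1 - R_single)^n = 0.242^3 = 0.0142
R_parallel = 1 - 0.0142 = 0.9858
Improvement = 0.9858 - 0.758
Improvement = 0.2278

0.2278


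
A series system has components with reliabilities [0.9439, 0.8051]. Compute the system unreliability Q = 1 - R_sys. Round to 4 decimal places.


Components: [0.9439, 0.8051]
After component 1: product = 0.9439
After component 2: product = 0.7599
R_sys = 0.7599
Q = 1 - 0.7599 = 0.2401

0.2401


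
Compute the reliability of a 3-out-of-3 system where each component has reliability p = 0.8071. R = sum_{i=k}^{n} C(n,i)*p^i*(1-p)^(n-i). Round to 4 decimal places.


k = 3, n = 3, p = 0.8071
i=3: C(3,3)=1 * 0.8071^3 * 0.1929^0 = 0.5258
R = sum of terms = 0.5258

0.5258


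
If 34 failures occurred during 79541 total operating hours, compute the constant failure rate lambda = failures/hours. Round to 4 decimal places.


failures = 34
total_hours = 79541
lambda = 34 / 79541
lambda = 0.0004

0.0004


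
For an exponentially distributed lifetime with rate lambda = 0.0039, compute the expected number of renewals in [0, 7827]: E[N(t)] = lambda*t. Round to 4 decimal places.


lambda = 0.0039
t = 7827
E[N(t)] = lambda * t
E[N(t)] = 0.0039 * 7827
E[N(t)] = 30.5253

30.5253


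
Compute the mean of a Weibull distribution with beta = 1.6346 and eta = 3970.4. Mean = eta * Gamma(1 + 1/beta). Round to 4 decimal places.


beta = 1.6346, eta = 3970.4
1/beta = 0.6118
1 + 1/beta = 1.6118
Gamma(1.6118) = 0.8949
Mean = 3970.4 * 0.8949
Mean = 3553.0912

3553.0912


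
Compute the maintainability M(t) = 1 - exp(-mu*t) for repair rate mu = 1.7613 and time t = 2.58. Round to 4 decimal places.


mu = 1.7613, t = 2.58
mu * t = 1.7613 * 2.58 = 4.5442
exp(-4.5442) = 0.0106
M(t) = 1 - 0.0106
M(t) = 0.9894

0.9894


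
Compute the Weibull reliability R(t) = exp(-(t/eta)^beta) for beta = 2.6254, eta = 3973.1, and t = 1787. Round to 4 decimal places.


beta = 2.6254, eta = 3973.1, t = 1787
t/eta = 1787 / 3973.1 = 0.4498
(t/eta)^beta = 0.4498^2.6254 = 0.1227
R(t) = exp(-0.1227)
R(t) = 0.8845

0.8845


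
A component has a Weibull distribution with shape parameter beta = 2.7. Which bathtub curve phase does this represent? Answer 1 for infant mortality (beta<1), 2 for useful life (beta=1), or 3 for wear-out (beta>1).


beta = 2.7
Compare beta to 1:
beta < 1 => infant mortality (phase 1)
beta = 1 => useful life (phase 2)
beta > 1 => wear-out (phase 3)
Since beta = 2.7, this is wear-out (increasing failure rate)
Phase = 3

3


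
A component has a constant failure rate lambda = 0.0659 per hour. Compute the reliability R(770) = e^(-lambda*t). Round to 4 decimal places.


lambda = 0.0659
t = 770
lambda * t = 50.743
R(t) = e^(-50.743)
R(t) = 0.0

0.0


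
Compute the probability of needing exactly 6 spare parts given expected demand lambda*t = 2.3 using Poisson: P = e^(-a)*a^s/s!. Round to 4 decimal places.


a = 2.3, s = 6
e^(-a) = e^(-2.3) = 0.1003
a^s = 2.3^6 = 148.0359
s! = 720
P = 0.1003 * 148.0359 / 720
P = 0.0206

0.0206


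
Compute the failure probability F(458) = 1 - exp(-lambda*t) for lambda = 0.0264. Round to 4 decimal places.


lambda = 0.0264, t = 458
lambda * t = 12.0912
exp(-12.0912) = 0.0
F(t) = 1 - 0.0
F(t) = 1.0

1.0


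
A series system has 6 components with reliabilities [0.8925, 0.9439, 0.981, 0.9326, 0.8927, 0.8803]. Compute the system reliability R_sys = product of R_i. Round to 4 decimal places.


Components: [0.8925, 0.9439, 0.981, 0.9326, 0.8927, 0.8803]
After component 1 (R=0.8925): product = 0.8925
After component 2 (R=0.9439): product = 0.8424
After component 3 (R=0.981): product = 0.8264
After component 4 (R=0.9326): product = 0.7707
After component 5 (R=0.8927): product = 0.688
After component 6 (R=0.8803): product = 0.6057
R_sys = 0.6057

0.6057


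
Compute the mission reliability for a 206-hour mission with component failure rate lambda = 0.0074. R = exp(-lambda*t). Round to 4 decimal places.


lambda = 0.0074
mission_time = 206
lambda * t = 0.0074 * 206 = 1.5244
R = exp(-1.5244)
R = 0.2178

0.2178


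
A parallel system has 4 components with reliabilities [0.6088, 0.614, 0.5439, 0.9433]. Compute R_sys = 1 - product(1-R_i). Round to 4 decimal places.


Components: [0.6088, 0.614, 0.5439, 0.9433]
(1 - 0.6088) = 0.3912, running product = 0.3912
(1 - 0.614) = 0.386, running product = 0.151
(1 - 0.5439) = 0.4561, running product = 0.0689
(1 - 0.9433) = 0.0567, running product = 0.0039
Product of (1-R_i) = 0.0039
R_sys = 1 - 0.0039 = 0.9961

0.9961


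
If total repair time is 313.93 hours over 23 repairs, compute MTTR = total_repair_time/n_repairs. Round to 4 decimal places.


total_repair_time = 313.93
n_repairs = 23
MTTR = 313.93 / 23
MTTR = 13.6491

13.6491


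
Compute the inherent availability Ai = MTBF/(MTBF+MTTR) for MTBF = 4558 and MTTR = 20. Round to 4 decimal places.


MTBF = 4558
MTTR = 20
MTBF + MTTR = 4578
Ai = 4558 / 4578
Ai = 0.9956

0.9956


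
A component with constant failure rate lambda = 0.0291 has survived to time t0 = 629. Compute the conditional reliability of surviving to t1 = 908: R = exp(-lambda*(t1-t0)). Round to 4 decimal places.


lambda = 0.0291
t0 = 629, t1 = 908
t1 - t0 = 279
lambda * (t1-t0) = 0.0291 * 279 = 8.1189
R = exp(-8.1189)
R = 0.0003

0.0003


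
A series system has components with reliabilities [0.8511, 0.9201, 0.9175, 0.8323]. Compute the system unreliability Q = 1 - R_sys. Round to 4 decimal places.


Components: [0.8511, 0.9201, 0.9175, 0.8323]
After component 1: product = 0.8511
After component 2: product = 0.7831
After component 3: product = 0.7185
After component 4: product = 0.598
R_sys = 0.598
Q = 1 - 0.598 = 0.402

0.402


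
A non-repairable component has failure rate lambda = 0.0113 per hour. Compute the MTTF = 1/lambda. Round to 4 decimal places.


lambda = 0.0113
MTTF = 1 / 0.0113
MTTF = 88.4956

88.4956


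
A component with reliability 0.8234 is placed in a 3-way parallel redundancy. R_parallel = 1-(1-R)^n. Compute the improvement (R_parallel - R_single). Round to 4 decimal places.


R_single = 0.8234, n = 3
1 - R_single = 0.1766
(1 - R_single)^n = 0.1766^3 = 0.0055
R_parallel = 1 - 0.0055 = 0.9945
Improvement = 0.9945 - 0.8234
Improvement = 0.1711

0.1711


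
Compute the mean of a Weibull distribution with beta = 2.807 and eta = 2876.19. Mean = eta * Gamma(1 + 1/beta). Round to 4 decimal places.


beta = 2.807, eta = 2876.19
1/beta = 0.3563
1 + 1/beta = 1.3563
Gamma(1.3563) = 0.8905
Mean = 2876.19 * 0.8905
Mean = 2561.3496

2561.3496


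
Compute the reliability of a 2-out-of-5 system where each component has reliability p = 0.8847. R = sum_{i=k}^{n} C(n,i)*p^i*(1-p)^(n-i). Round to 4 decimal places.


k = 2, n = 5, p = 0.8847
i=2: C(5,2)=10 * 0.8847^2 * 0.1153^3 = 0.012
i=3: C(5,3)=10 * 0.8847^3 * 0.1153^2 = 0.0921
i=4: C(5,4)=5 * 0.8847^4 * 0.1153^1 = 0.3532
i=5: C(5,5)=1 * 0.8847^5 * 0.1153^0 = 0.542
R = sum of terms = 0.9992

0.9992


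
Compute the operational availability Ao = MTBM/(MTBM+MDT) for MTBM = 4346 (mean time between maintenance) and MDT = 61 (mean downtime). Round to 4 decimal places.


MTBM = 4346
MDT = 61
MTBM + MDT = 4407
Ao = 4346 / 4407
Ao = 0.9862

0.9862


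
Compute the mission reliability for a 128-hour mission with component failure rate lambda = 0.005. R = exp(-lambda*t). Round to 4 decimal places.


lambda = 0.005
mission_time = 128
lambda * t = 0.005 * 128 = 0.64
R = exp(-0.64)
R = 0.5273

0.5273


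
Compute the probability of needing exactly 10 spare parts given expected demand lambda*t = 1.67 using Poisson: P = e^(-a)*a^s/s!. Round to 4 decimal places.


a = 1.67, s = 10
e^(-a) = e^(-1.67) = 0.1882
a^s = 1.67^10 = 168.7193
s! = 3628800
P = 0.1882 * 168.7193 / 3628800
P = 0.0

0.0


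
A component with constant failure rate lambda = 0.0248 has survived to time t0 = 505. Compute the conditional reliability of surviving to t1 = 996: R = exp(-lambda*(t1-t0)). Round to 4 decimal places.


lambda = 0.0248
t0 = 505, t1 = 996
t1 - t0 = 491
lambda * (t1-t0) = 0.0248 * 491 = 12.1768
R = exp(-12.1768)
R = 0.0

0.0


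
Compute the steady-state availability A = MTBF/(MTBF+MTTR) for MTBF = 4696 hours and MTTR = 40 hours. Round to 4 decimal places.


MTBF = 4696
MTTR = 40
MTBF + MTTR = 4736
A = 4696 / 4736
A = 0.9916

0.9916


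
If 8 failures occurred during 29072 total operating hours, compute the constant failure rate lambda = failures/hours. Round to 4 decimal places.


failures = 8
total_hours = 29072
lambda = 8 / 29072
lambda = 0.0003

0.0003


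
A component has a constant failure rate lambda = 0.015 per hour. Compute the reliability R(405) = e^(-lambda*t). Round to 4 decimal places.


lambda = 0.015
t = 405
lambda * t = 6.075
R(t) = e^(-6.075)
R(t) = 0.0023

0.0023


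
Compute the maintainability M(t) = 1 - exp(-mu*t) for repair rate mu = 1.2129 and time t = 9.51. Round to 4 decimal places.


mu = 1.2129, t = 9.51
mu * t = 1.2129 * 9.51 = 11.5347
exp(-11.5347) = 0.0
M(t) = 1 - 0.0
M(t) = 1.0

1.0


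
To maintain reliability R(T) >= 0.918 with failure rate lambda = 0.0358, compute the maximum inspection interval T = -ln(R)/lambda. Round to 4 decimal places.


R_target = 0.918
lambda = 0.0358
-ln(0.918) = 0.0856
T = 0.0856 / 0.0358
T = 2.3899

2.3899


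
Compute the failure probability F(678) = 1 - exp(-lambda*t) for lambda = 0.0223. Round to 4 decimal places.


lambda = 0.0223, t = 678
lambda * t = 15.1194
exp(-15.1194) = 0.0
F(t) = 1 - 0.0
F(t) = 1.0

1.0


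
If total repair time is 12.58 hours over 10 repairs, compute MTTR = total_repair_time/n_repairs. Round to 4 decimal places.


total_repair_time = 12.58
n_repairs = 10
MTTR = 12.58 / 10
MTTR = 1.258

1.258


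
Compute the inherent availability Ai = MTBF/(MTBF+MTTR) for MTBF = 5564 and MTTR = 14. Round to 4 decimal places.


MTBF = 5564
MTTR = 14
MTBF + MTTR = 5578
Ai = 5564 / 5578
Ai = 0.9975

0.9975


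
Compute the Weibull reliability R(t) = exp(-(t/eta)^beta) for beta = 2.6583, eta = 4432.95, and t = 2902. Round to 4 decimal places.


beta = 2.6583, eta = 4432.95, t = 2902
t/eta = 2902 / 4432.95 = 0.6546
(t/eta)^beta = 0.6546^2.6583 = 0.3243
R(t) = exp(-0.3243)
R(t) = 0.7231

0.7231


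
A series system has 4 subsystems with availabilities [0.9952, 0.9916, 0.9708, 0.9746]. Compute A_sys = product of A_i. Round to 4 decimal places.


Subsystems: [0.9952, 0.9916, 0.9708, 0.9746]
After subsystem 1 (A=0.9952): product = 0.9952
After subsystem 2 (A=0.9916): product = 0.9868
After subsystem 3 (A=0.9708): product = 0.958
After subsystem 4 (A=0.9746): product = 0.9337
A_sys = 0.9337

0.9337


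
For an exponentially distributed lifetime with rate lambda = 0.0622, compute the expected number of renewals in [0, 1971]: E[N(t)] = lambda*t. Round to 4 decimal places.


lambda = 0.0622
t = 1971
E[N(t)] = lambda * t
E[N(t)] = 0.0622 * 1971
E[N(t)] = 122.5962

122.5962


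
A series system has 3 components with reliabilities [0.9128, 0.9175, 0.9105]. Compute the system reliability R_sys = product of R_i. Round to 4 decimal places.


Components: [0.9128, 0.9175, 0.9105]
After component 1 (R=0.9128): product = 0.9128
After component 2 (R=0.9175): product = 0.8375
After component 3 (R=0.9105): product = 0.7625
R_sys = 0.7625

0.7625


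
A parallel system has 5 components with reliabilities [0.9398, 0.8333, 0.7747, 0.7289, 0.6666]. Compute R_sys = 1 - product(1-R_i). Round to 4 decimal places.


Components: [0.9398, 0.8333, 0.7747, 0.7289, 0.6666]
(1 - 0.9398) = 0.0602, running product = 0.0602
(1 - 0.8333) = 0.1667, running product = 0.01
(1 - 0.7747) = 0.2253, running product = 0.0023
(1 - 0.7289) = 0.2711, running product = 0.0006
(1 - 0.6666) = 0.3334, running product = 0.0002
Product of (1-R_i) = 0.0002
R_sys = 1 - 0.0002 = 0.9998

0.9998


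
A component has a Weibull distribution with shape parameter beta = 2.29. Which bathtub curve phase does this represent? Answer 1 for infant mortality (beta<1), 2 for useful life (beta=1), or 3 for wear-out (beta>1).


beta = 2.29
Compare beta to 1:
beta < 1 => infant mortality (phase 1)
beta = 1 => useful life (phase 2)
beta > 1 => wear-out (phase 3)
Since beta = 2.29, this is wear-out (increasing failure rate)
Phase = 3

3
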